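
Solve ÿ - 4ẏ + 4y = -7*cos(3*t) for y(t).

Characteristic equation r² - 4r + 4 = 0 has discriminant (-4)² - 4·(4) = 0, so r = 2 is a repeated root.
Hence y_h = (C1 + C2*t)*exp(2*t).
Try y_p = A*cos(3*t) + B*sin(3*t). Substituting and equating the coefficients of cos(3t) and sin(3t) gives A = 35/169, B = 84/169, so y_p = 35*cos(3*t)/169 + 84*sin(3*t)/169.

y = 35*cos(3*t)/169 + 84*sin(3*t)/169 + C1*exp(2*t) + C2*t*exp(2*t)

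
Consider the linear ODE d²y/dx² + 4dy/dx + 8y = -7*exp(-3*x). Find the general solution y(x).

y = -7*exp(-3*x)/5 + C1*cos(2*x)*exp(-2*x) + C2*exp(-2*x)*sin(2*x)

Characteristic equation r² + 4r + 8 = 0 has discriminant (4)² - 4·(8) = -16 < 0, so r = -2 ± 2i.
Hence y_h = C1*cos(2*x)*exp(-2*x) + C2*exp(-2*x)*sin(2*x).
Try y_p = A*exp(-3*x). Substituting into the equation and dividing by exp(-3*x) gives A = -7/5, so y_p = -7*exp(-3*x)/5.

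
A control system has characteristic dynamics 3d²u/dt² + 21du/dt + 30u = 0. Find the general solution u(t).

u = C1*exp(-2*t) + C2*exp(-5*t)

Divide through by 3: u'' + 7u' + 10u = 0.
Characteristic equation r² + 7r + 10 = 0 factors as (r + 2)(r + 5) = 0, so r = -2, -5.
Hence u_h = C1*exp(-2*t) + C2*exp(-5*t).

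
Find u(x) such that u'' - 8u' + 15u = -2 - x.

u = -38/225 - x/15 + C1*exp(3*x) + C2*exp(5*x)

Characteristic equation r² - 8r + 15 = 0 factors as (r - 3)(r - 5) = 0, so r = 3, 5.
Hence u_h = C1*exp(3*x) + C2*exp(5*x).
For the particular solution try u_p = A0 + A1*x. Substituting and matching coefficients of each power of x gives A0 = -38/225, A1 = -1/15, so u_p = -38/225 - x/15.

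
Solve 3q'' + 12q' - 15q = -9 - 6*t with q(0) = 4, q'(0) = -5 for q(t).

Divide through by 3: q'' + 4q' - 5q = -3 - 2*t.
Characteristic equation r² + 4r - 5 = 0 factors as (r - 1)(r + 5) = 0, so r = 1, -5.
Hence q_h = C1*exp(t) + C2*exp(-5*t).
For the particular solution try q_p = A0 + A1*t. Substituting and matching coefficients of each power of t gives A0 = 23/25, A1 = 2/5, so q_p = 23/25 + 2*t/5.
General solution: q = 23/25 + 2*t/5 + C1*exp(t) + C2*exp(-5*t).
Apply the initial conditions: q(0) = 23/25 + C1 + C2 = 4 and q'(0) = 2/5 + C1 - 5*C2 = -5. Solving gives C1 = 5/3, C2 = 106/75.

q = 23/25 + 2*t/5 + 5*exp(t)/3 + 106*exp(-5*t)/75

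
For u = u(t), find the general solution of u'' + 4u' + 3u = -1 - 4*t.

u = 13/9 - 4*t/3 + C1*exp(-t) + C2*exp(-3*t)

Characteristic equation r² + 4r + 3 = 0 factors as (r + 1)(r + 3) = 0, so r = -1, -3.
Hence u_h = C1*exp(-t) + C2*exp(-3*t).
For the particular solution try u_p = A0 + A1*t. Substituting and matching coefficients of each power of t gives A0 = 13/9, A1 = -4/3, so u_p = 13/9 - 4*t/3.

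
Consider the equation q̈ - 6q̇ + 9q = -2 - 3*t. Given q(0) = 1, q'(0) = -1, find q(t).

q = -4/9 - t/3 + 13*exp(3*t)/9 - 5*t*exp(3*t)

Characteristic equation r² - 6r + 9 = 0 has discriminant (-6)² - 4·(9) = 0, so r = 3 is a repeated root.
Hence q_h = (C1 + C2*t)*exp(3*t).
For the particular solution try q_p = A0 + A1*t. Substituting and matching coefficients of each power of t gives A0 = -4/9, A1 = -1/3, so q_p = -4/9 - t/3.
General solution: q = -4/9 - t/3 + C1*exp(3*t) + C2*t*exp(3*t).
Apply the initial conditions: q(0) = -4/9 + C1 = 1 and q'(0) = -1/3 + C2 + 3*C1 = -1. Solving gives C1 = 13/9, C2 = -5.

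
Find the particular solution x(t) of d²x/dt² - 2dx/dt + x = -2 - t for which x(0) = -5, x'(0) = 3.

x = -4 - t - exp(t) + 5*t*exp(t)

Characteristic equation r² - 2r + 1 = 0 has discriminant (-2)² - 4·(1) = 0, so r = 1 is a repeated root.
Hence x_h = (C1 + C2*t)*exp(t).
For the particular solution try x_p = A0 + A1*t. Substituting and matching coefficients of each power of t gives A0 = -4, A1 = -1, so x_p = -4 - t.
General solution: x = -4 - t + C1*exp(t) + C2*t*exp(t).
Apply the initial conditions: x(0) = -4 + C1 = -5 and x'(0) = -1 + C1 + C2 = 3. Solving gives C1 = -1, C2 = 5.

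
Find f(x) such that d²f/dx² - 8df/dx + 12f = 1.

Characteristic equation r² - 8r + 12 = 0 factors as (r - 6)(r - 2) = 0, so r = 6, 2.
Hence f_h = C1*exp(6*x) + C2*exp(2*x).
For the particular solution try f_p = A0. Substituting and matching coefficients of each power of x gives A0 = 1/12, so f_p = 1/12.

f = 1/12 + C1*exp(6*x) + C2*exp(2*x)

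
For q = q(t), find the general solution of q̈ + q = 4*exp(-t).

q = 2*exp(-t) + C1*cos(t) + C2*sin(t)

Characteristic equation r² + 1 = 0 has discriminant (0)² - 4·(1) = -4 < 0, so r = ± i.
Hence q_h = C1*cos(t) + C2*sin(t).
Try q_p = A*exp(-t). Substituting into the equation and dividing by exp(-t) gives A = 2, so q_p = 2*exp(-t).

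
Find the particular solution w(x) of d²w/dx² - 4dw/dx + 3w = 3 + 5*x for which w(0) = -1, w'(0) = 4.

Characteristic equation r² - 4r + 3 = 0 factors as (r - 3)(r - 1) = 0, so r = 3, 1.
Hence w_h = C1*exp(3*x) + C2*exp(x).
For the particular solution try w_p = A0 + A1*x. Substituting and matching coefficients of each power of x gives A0 = 29/9, A1 = 5/3, so w_p = 29/9 + 5*x/3.
General solution: w = 29/9 + 5*x/3 + C1*exp(3*x) + C2*exp(x).
Apply the initial conditions: w(0) = 29/9 + C1 + C2 = -1 and w'(0) = 5/3 + C2 + 3*C1 = 4. Solving gives C1 = 59/18, C2 = -15/2.

w = 29/9 - 15*exp(x)/2 + 5*x/3 + 59*exp(3*x)/18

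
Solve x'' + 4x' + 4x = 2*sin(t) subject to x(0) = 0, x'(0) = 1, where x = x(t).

Characteristic equation r² + 4r + 4 = 0 has discriminant (4)² - 4·(4) = 0, so r = -2 is a repeated root.
Hence x_h = (C1 + C2*t)*exp(-2*t).
Try x_p = A*cos(t) + B*sin(t). Substituting and equating the coefficients of cos(t) and sin(t) gives A = -8/25, B = 6/25, so x_p = -8*cos(t)/25 + 6*sin(t)/25.
General solution: x = -8*cos(t)/25 + 6*sin(t)/25 + C1*exp(-2*t) + C2*t*exp(-2*t).
Apply the initial conditions: x(0) = -8/25 + C1 = 0 and x'(0) = 6/25 + C2 - 2*C1 = 1. Solving gives C1 = 8/25, C2 = 7/5.

x = -8*cos(t)/25 + 6*sin(t)/25 + 8*exp(-2*t)/25 + 7*t*exp(-2*t)/5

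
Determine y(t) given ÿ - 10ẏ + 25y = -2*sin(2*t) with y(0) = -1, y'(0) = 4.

y = -801*exp(5*t)/841 - 42*sin(2*t)/841 - 40*cos(2*t)/841 + 257*t*exp(5*t)/29

Characteristic equation r² - 10r + 25 = 0 has discriminant (-10)² - 4·(25) = 0, so r = 5 is a repeated root.
Hence y_h = (C1 + C2*t)*exp(5*t).
Try y_p = A*cos(2*t) + B*sin(2*t). Substituting and equating the coefficients of cos(2t) and sin(2t) gives A = -40/841, B = -42/841, so y_p = -42*sin(2*t)/841 - 40*cos(2*t)/841.
General solution: y = -42*sin(2*t)/841 - 40*cos(2*t)/841 + C1*exp(5*t) + C2*t*exp(5*t).
Apply the initial conditions: y(0) = -40/841 + C1 = -1 and y'(0) = -84/841 + C2 + 5*C1 = 4. Solving gives C1 = -801/841, C2 = 257/29.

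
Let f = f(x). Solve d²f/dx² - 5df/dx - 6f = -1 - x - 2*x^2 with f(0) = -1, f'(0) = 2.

Characteristic equation r² - 5r - 6 = 0 factors as (r - 6)(r + 1) = 0, so r = 6, -1.
Hence f_h = C1*exp(6*x) + C2*exp(-x).
For the particular solution try f_p = A0 + A1*x + A2*x^2. Substituting and matching coefficients of each power of x gives A0 = 65/108, A1 = -7/18, A2 = 1/3, so f_p = 65/108 - 7*x/18 + x^2/3.
General solution: f = 65/108 - 7*x/18 + x^2/3 + C1*exp(6*x) + C2*exp(-x).
Apply the initial conditions: f(0) = 65/108 + C1 + C2 = -1 and f'(0) = -7/18 - C2 + 6*C1 = 2. Solving gives C1 = 85/756, C2 = -12/7.

f = 65/108 - 12*exp(-x)/7 - 7*x/18 + x**2/3 + 85*exp(6*x)/756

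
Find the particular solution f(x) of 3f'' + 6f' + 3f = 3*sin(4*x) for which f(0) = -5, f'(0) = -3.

Divide through by 3: f'' + 2f' + f = sin(4*x).
Characteristic equation r² + 2r + 1 = 0 has discriminant (2)² - 4·(1) = 0, so r = -1 is a repeated root.
Hence f_h = (C1 + C2*x)*exp(-x).
Try f_p = A*cos(4*x) + B*sin(4*x). Substituting and equating the coefficients of cos(4x) and sin(4x) gives A = -8/289, B = -15/289, so f_p = -15*sin(4*x)/289 - 8*cos(4*x)/289.
General solution: f = -15*sin(4*x)/289 - 8*cos(4*x)/289 + C1*exp(-x) + C2*x*exp(-x).
Apply the initial conditions: f(0) = -8/289 + C1 = -5 and f'(0) = -60/289 + C2 - C1 = -3. Solving gives C1 = -1437/289, C2 = -132/17.

f = -1437*exp(-x)/289 - 15*sin(4*x)/289 - 8*cos(4*x)/289 - 132*x*exp(-x)/17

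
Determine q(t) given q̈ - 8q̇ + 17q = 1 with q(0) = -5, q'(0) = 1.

q = 1/17 - 86*cos(t)*exp(4*t)/17 + 361*exp(4*t)*sin(t)/17

Characteristic equation r² - 8r + 17 = 0 has discriminant (-8)² - 4·(17) = -4 < 0, so r = 4 ± i.
Hence q_h = C1*cos(t)*exp(4*t) + C2*exp(4*t)*sin(t).
For the particular solution try q_p = A0. Substituting and matching coefficients of each power of t gives A0 = 1/17, so q_p = 1/17.
General solution: q = 1/17 + C1*cos(t)*exp(4*t) + C2*exp(4*t)*sin(t).
Apply the initial conditions: q(0) = 1/17 + C1 = -5 and q'(0) = C2 + 4*C1 = 1. Solving gives C1 = -86/17, C2 = 361/17.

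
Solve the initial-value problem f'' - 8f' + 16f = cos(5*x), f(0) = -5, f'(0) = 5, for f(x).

f = -8396*exp(4*x)/1681 - 40*sin(5*x)/1681 - 9*cos(5*x)/1681 + 1029*x*exp(4*x)/41

Characteristic equation r² - 8r + 16 = 0 has discriminant (-8)² - 4·(16) = 0, so r = 4 is a repeated root.
Hence f_h = (C1 + C2*x)*exp(4*x).
Try f_p = A*cos(5*x) + B*sin(5*x). Substituting and equating the coefficients of cos(5x) and sin(5x) gives A = -9/1681, B = -40/1681, so f_p = -40*sin(5*x)/1681 - 9*cos(5*x)/1681.
General solution: f = -40*sin(5*x)/1681 - 9*cos(5*x)/1681 + C1*exp(4*x) + C2*x*exp(4*x).
Apply the initial conditions: f(0) = -9/1681 + C1 = -5 and f'(0) = -200/1681 + C2 + 4*C1 = 5. Solving gives C1 = -8396/1681, C2 = 1029/41.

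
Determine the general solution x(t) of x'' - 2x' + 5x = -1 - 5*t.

Characteristic equation r² - 2r + 5 = 0 has discriminant (-2)² - 4·(5) = -16 < 0, so r = 1 ± 2i.
Hence x_h = C1*cos(2*t)*exp(t) + C2*exp(t)*sin(2*t).
For the particular solution try x_p = A0 + A1*t. Substituting and matching coefficients of each power of t gives A0 = -3/5, A1 = -1, so x_p = -3/5 - t.

x = -3/5 - t + C1*cos(2*t)*exp(t) + C2*exp(t)*sin(2*t)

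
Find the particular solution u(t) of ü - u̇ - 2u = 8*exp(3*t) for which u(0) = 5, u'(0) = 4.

u = 2*exp(3*t) + exp(2*t)/3 + 8*exp(-t)/3

Characteristic equation r² - r - 2 = 0 factors as (r + 1)(r - 2) = 0, so r = -1, 2.
Hence u_h = C1*exp(-t) + C2*exp(2*t).
Try u_p = A*exp(3*t). Substituting into the equation and dividing by exp(3*t) gives A = 2, so u_p = 2*exp(3*t).
General solution: u = 2*exp(3*t) + C1*exp(-t) + C2*exp(2*t).
Apply the initial conditions: u(0) = 2 + C1 + C2 = 5 and u'(0) = 6 - C1 + 2*C2 = 4. Solving gives C1 = 8/3, C2 = 1/3.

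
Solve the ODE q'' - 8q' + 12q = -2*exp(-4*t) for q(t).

q = -exp(-4*t)/30 + C1*exp(2*t) + C2*exp(6*t)

Characteristic equation r² - 8r + 12 = 0 factors as (r - 2)(r - 6) = 0, so r = 2, 6.
Hence q_h = C1*exp(2*t) + C2*exp(6*t).
Try q_p = A*exp(-4*t). Substituting into the equation and dividing by exp(-4*t) gives A = -1/30, so q_p = -exp(-4*t)/30.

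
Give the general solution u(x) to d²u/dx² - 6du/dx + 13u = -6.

Characteristic equation r² - 6r + 13 = 0 has discriminant (-6)² - 4·(13) = -16 < 0, so r = 3 ± 2i.
Hence u_h = C1*cos(2*x)*exp(3*x) + C2*exp(3*x)*sin(2*x).
For the particular solution try u_p = A0. Substituting and matching coefficients of each power of x gives A0 = -6/13, so u_p = -6/13.

u = -6/13 + C1*cos(2*x)*exp(3*x) + C2*exp(3*x)*sin(2*x)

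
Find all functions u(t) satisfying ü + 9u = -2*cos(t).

u = -cos(t)/4 + C1*cos(3*t) + C2*sin(3*t)

Characteristic equation r² + 9 = 0 has discriminant (0)² - 4·(9) = -36 < 0, so r = ± 3i.
Hence u_h = C1*cos(3*t) + C2*sin(3*t).
Try u_p = A*cos(t) + B*sin(t). Substituting and equating the coefficients of cos(t) and sin(t) gives A = -1/4, B = 0, so u_p = -cos(t)/4.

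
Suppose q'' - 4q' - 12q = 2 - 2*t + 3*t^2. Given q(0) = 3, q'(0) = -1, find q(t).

q = -23/72 - t**2/4 + t/3 + 85*exp(-2*t)/32 + 191*exp(6*t)/288

Characteristic equation r² - 4r - 12 = 0 factors as (r + 2)(r - 6) = 0, so r = -2, 6.
Hence q_h = C1*exp(-2*t) + C2*exp(6*t).
For the particular solution try q_p = A0 + A1*t + A2*t^2. Substituting and matching coefficients of each power of t gives A0 = -23/72, A1 = 1/3, A2 = -1/4, so q_p = -23/72 - t^2/4 + t/3.
General solution: q = -23/72 - t^2/4 + t/3 + C1*exp(-2*t) + C2*exp(6*t).
Apply the initial conditions: q(0) = -23/72 + C1 + C2 = 3 and q'(0) = 1/3 - 2*C1 + 6*C2 = -1. Solving gives C1 = 85/32, C2 = 191/288.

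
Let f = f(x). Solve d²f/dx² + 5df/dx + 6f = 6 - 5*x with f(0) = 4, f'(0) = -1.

f = 61/36 - 40*exp(-3*x)/9 - 5*x/6 + 27*exp(-2*x)/4

Characteristic equation r² + 5r + 6 = 0 factors as (r + 3)(r + 2) = 0, so r = -3, -2.
Hence f_h = C1*exp(-3*x) + C2*exp(-2*x).
For the particular solution try f_p = A0 + A1*x. Substituting and matching coefficients of each power of x gives A0 = 61/36, A1 = -5/6, so f_p = 61/36 - 5*x/6.
General solution: f = 61/36 - 5*x/6 + C1*exp(-3*x) + C2*exp(-2*x).
Apply the initial conditions: f(0) = 61/36 + C1 + C2 = 4 and f'(0) = -5/6 - 3*C1 - 2*C2 = -1. Solving gives C1 = -40/9, C2 = 27/4.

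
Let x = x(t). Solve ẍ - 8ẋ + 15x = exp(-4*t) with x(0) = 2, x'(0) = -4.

Characteristic equation r² - 8r + 15 = 0 factors as (r - 3)(r - 5) = 0, so r = 3, 5.
Hence x_h = C1*exp(3*t) + C2*exp(5*t).
Try x_p = A*exp(-4*t). Substituting into the equation and dividing by exp(-4*t) gives A = 1/63, so x_p = exp(-4*t)/63.
General solution: x = exp(-4*t)/63 + C1*exp(3*t) + C2*exp(5*t).
Apply the initial conditions: x(0) = 1/63 + C1 + C2 = 2 and x'(0) = -4/63 + 3*C1 + 5*C2 = -4. Solving gives C1 = 97/14, C2 = -89/18.

x = -89*exp(5*t)/18 + exp(-4*t)/63 + 97*exp(3*t)/14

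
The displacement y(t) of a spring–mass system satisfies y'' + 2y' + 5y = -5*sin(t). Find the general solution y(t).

Characteristic equation r² + 2r + 5 = 0 has discriminant (2)² - 4·(5) = -16 < 0, so r = -1 ± 2i.
Hence y_h = C1*cos(2*t)*exp(-t) + C2*exp(-t)*sin(2*t).
Try y_p = A*cos(t) + B*sin(t). Substituting and equating the coefficients of cos(t) and sin(t) gives A = 1/2, B = -1, so y_p = cos(t)/2 - sin(t).

y = cos(t)/2 - sin(t) + C1*cos(2*t)*exp(-t) + C2*exp(-t)*sin(2*t)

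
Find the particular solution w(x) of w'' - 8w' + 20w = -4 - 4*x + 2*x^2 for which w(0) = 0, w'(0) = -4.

Characteristic equation r² - 8r + 20 = 0 has discriminant (-8)² - 4·(20) = -16 < 0, so r = 4 ± 2i.
Hence w_h = C1*cos(2*x)*exp(4*x) + C2*exp(4*x)*sin(2*x).
For the particular solution try w_p = A0 + A1*x + A2*x^2. Substituting and matching coefficients of each power of x gives A0 = -129/500, A1 = -3/25, A2 = 1/10, so w_p = -129/500 - 3*x/25 + x^2/10.
General solution: w = -129/500 - 3*x/25 + x^2/10 + C1*cos(2*x)*exp(4*x) + C2*exp(4*x)*sin(2*x).
Apply the initial conditions: w(0) = -129/500 + C1 = 0 and w'(0) = -3/25 + 2*C2 + 4*C1 = -4. Solving gives C1 = 129/500, C2 = -307/125.

w = -129/500 - 3*x/25 + x**2/10 - 307*exp(4*x)*sin(2*x)/125 + 129*cos(2*x)*exp(4*x)/500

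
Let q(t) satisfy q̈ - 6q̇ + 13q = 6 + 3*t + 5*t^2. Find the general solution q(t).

Characteristic equation r² - 6r + 13 = 0 has discriminant (-6)² - 4·(13) = -16 < 0, so r = 3 ± 2i.
Hence q_h = C1*cos(2*t)*exp(3*t) + C2*exp(3*t)*sin(2*t).
For the particular solution try q_p = A0 + A1*t + A2*t^2. Substituting and matching coefficients of each power of t gives A0 = 1478/2197, A1 = 99/169, A2 = 5/13, so q_p = 1478/2197 + 5*t^2/13 + 99*t/169.

q = 1478/2197 + 5*t**2/13 + 99*t/169 + C1*cos(2*t)*exp(3*t) + C2*exp(3*t)*sin(2*t)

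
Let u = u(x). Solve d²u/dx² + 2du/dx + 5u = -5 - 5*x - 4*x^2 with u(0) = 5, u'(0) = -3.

Characteristic equation r² + 2r + 5 = 0 has discriminant (2)² - 4·(5) = -16 < 0, so r = -1 ± 2i.
Hence u_h = C1*cos(2*x)*exp(-x) + C2*exp(-x)*sin(2*x).
For the particular solution try u_p = A0 + A1*x + A2*x^2. Substituting and matching coefficients of each power of x gives A0 = -67/125, A1 = -9/25, A2 = -4/5, so u_p = -67/125 - 9*x/25 - 4*x^2/5.
General solution: u = -67/125 - 9*x/25 - 4*x^2/5 + C1*cos(2*x)*exp(-x) + C2*exp(-x)*sin(2*x).
Apply the initial conditions: u(0) = -67/125 + C1 = 5 and u'(0) = -9/25 - C1 + 2*C2 = -3. Solving gives C1 = 692/125, C2 = 181/125.

u = -67/125 - 9*x/25 - 4*x**2/5 + 181*exp(-x)*sin(2*x)/125 + 692*cos(2*x)*exp(-x)/125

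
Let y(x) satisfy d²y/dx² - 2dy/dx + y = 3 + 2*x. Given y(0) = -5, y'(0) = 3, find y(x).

Characteristic equation r² - 2r + 1 = 0 has discriminant (-2)² - 4·(1) = 0, so r = 1 is a repeated root.
Hence y_h = (C1 + C2*x)*exp(x).
For the particular solution try y_p = A0 + A1*x. Substituting and matching coefficients of each power of x gives A0 = 7, A1 = 2, so y_p = 7 + 2*x.
General solution: y = 7 + 2*x + C1*exp(x) + C2*x*exp(x).
Apply the initial conditions: y(0) = 7 + C1 = -5 and y'(0) = 2 + C1 + C2 = 3. Solving gives C1 = -12, C2 = 13.

y = 7 - 12*exp(x) + 2*x + 13*x*exp(x)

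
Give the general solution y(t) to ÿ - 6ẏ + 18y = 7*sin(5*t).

Characteristic equation r² - 6r + 18 = 0 has discriminant (-6)² - 4·(18) = -36 < 0, so r = 3 ± 3i.
Hence y_h = C1*cos(3*t)*exp(3*t) + C2*exp(3*t)*sin(3*t).
Try y_p = A*cos(5*t) + B*sin(5*t). Substituting and equating the coefficients of cos(5t) and sin(5t) gives A = 210/949, B = -49/949, so y_p = -49*sin(5*t)/949 + 210*cos(5*t)/949.

y = -49*sin(5*t)/949 + 210*cos(5*t)/949 + C1*cos(3*t)*exp(3*t) + C2*exp(3*t)*sin(3*t)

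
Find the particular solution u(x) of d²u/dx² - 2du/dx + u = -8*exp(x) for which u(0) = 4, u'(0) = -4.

Characteristic equation r² - 2r + 1 = 0 has discriminant (-2)² - 4·(1) = 0, so r = 1 is a repeated root.
Hence u_h = (C1 + C2*x)*exp(x).
Since exp(x) solves the homogeneous equation (r = 1 is a root of multiplicity 2), multiply the trial by x^2. Try u_p = A*x^2*exp(x). Substituting into the equation and dividing by exp(x) gives A = -4, so u_p = -4*x^2*exp(x).
General solution: u = C1*exp(x) - 4*x^2*exp(x) + C2*x*exp(x).
Apply the initial conditions: u(0) = C1 = 4 and u'(0) = C1 + C2 = -4. Solving gives C1 = 4, C2 = -8.

u = 4*exp(x) - 8*x*exp(x) - 4*x**2*exp(x)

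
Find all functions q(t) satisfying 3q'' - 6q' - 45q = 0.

Divide through by 3: q'' - 2q' - 15q = 0.
Characteristic equation r² - 2r - 15 = 0 factors as (r + 3)(r - 5) = 0, so r = -3, 5.
Hence q_h = C1*exp(-3*t) + C2*exp(5*t).

q = C1*exp(-3*t) + C2*exp(5*t)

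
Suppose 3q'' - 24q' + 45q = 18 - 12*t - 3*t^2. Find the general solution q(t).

Divide through by 3: q'' - 8q' + 15q = 6 - t^2 - 4*t.
Characteristic equation r² - 8r + 15 = 0 factors as (r - 5)(r - 3) = 0, so r = 5, 3.
Hence q_h = C1*exp(5*t) + C2*exp(3*t).
For the particular solution try q_p = A0 + A1*t + A2*t^2. Substituting and matching coefficients of each power of t gives A0 = 772/3375, A1 = -76/225, A2 = -1/15, so q_p = 772/3375 - 76*t/225 - t^2/15.

q = 772/3375 - 76*t/225 - t**2/15 + C1*exp(5*t) + C2*exp(3*t)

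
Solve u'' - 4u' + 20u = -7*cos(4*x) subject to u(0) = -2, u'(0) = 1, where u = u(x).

Characteristic equation r² - 4r + 20 = 0 has discriminant (-4)² - 4·(20) = -64 < 0, so r = 2 ± 4i.
Hence u_h = C1*cos(4*x)*exp(2*x) + C2*exp(2*x)*sin(4*x).
Try u_p = A*cos(4*x) + B*sin(4*x). Substituting and equating the coefficients of cos(4x) and sin(4x) gives A = -7/68, B = 7/17, so u_p = -7*cos(4*x)/68 + 7*sin(4*x)/17.
General solution: u = -7*cos(4*x)/68 + 7*sin(4*x)/17 + C1*cos(4*x)*exp(2*x) + C2*exp(2*x)*sin(4*x).
Apply the initial conditions: u(0) = -7/68 + C1 = -2 and u'(0) = 28/17 + 2*C1 + 4*C2 = 1. Solving gives C1 = -129/68, C2 = 107/136.

u = -7*cos(4*x)/68 + 7*sin(4*x)/17 - 129*cos(4*x)*exp(2*x)/68 + 107*exp(2*x)*sin(4*x)/136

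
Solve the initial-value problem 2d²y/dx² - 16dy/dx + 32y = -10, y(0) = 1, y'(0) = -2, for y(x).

Divide through by 2: y'' - 8y' + 16y = -5.
Characteristic equation r² - 8r + 16 = 0 has discriminant (-8)² - 4·(16) = 0, so r = 4 is a repeated root.
Hence y_h = (C1 + C2*x)*exp(4*x).
For the particular solution try y_p = A0. Substituting and matching coefficients of each power of x gives A0 = -5/16, so y_p = -5/16.
General solution: y = -5/16 + C1*exp(4*x) + C2*x*exp(4*x).
Apply the initial conditions: y(0) = -5/16 + C1 = 1 and y'(0) = C2 + 4*C1 = -2. Solving gives C1 = 21/16, C2 = -29/4.

y = -5/16 + 21*exp(4*x)/16 - 29*x*exp(4*x)/4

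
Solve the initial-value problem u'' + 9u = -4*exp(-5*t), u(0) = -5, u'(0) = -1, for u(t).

u = -83*cos(3*t)/17 - 9*sin(3*t)/17 - 2*exp(-5*t)/17

Characteristic equation r² + 9 = 0 has discriminant (0)² - 4·(9) = -36 < 0, so r = ± 3i.
Hence u_h = C1*cos(3*t) + C2*sin(3*t).
Try u_p = A*exp(-5*t). Substituting into the equation and dividing by exp(-5*t) gives A = -2/17, so u_p = -2*exp(-5*t)/17.
General solution: u = -2*exp(-5*t)/17 + C1*cos(3*t) + C2*sin(3*t).
Apply the initial conditions: u(0) = -2/17 + C1 = -5 and u'(0) = 10/17 + 3*C2 = -1. Solving gives C1 = -83/17, C2 = -9/17.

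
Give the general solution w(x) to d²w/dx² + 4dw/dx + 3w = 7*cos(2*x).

w = -7*cos(2*x)/65 + 56*sin(2*x)/65 + C1*exp(-3*x) + C2*exp(-x)

Characteristic equation r² + 4r + 3 = 0 factors as (r + 3)(r + 1) = 0, so r = -3, -1.
Hence w_h = C1*exp(-3*x) + C2*exp(-x).
Try w_p = A*cos(2*x) + B*sin(2*x). Substituting and equating the coefficients of cos(2x) and sin(2x) gives A = -7/65, B = 56/65, so w_p = -7*cos(2*x)/65 + 56*sin(2*x)/65.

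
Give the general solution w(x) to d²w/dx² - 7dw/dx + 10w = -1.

w = -1/10 + C1*exp(5*x) + C2*exp(2*x)

Characteristic equation r² - 7r + 10 = 0 factors as (r - 5)(r - 2) = 0, so r = 5, 2.
Hence w_h = C1*exp(5*x) + C2*exp(2*x).
For the particular solution try w_p = A0. Substituting and matching coefficients of each power of x gives A0 = -1/10, so w_p = -1/10.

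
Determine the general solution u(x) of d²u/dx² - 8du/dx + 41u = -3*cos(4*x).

u = -75*cos(4*x)/1649 + 96*sin(4*x)/1649 + C1*cos(5*x)*exp(4*x) + C2*exp(4*x)*sin(5*x)

Characteristic equation r² - 8r + 41 = 0 has discriminant (-8)² - 4·(41) = -100 < 0, so r = 4 ± 5i.
Hence u_h = C1*cos(5*x)*exp(4*x) + C2*exp(4*x)*sin(5*x).
Try u_p = A*cos(4*x) + B*sin(4*x). Substituting and equating the coefficients of cos(4x) and sin(4x) gives A = -75/1649, B = 96/1649, so u_p = -75*cos(4*x)/1649 + 96*sin(4*x)/1649.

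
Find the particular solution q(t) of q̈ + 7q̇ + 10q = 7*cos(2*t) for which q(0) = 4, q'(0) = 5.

Characteristic equation r² + 7r + 10 = 0 factors as (r + 5)(r + 2) = 0, so r = -5, -2.
Hence q_h = C1*exp(-5*t) + C2*exp(-2*t).
Try q_p = A*cos(2*t) + B*sin(2*t). Substituting and equating the coefficients of cos(2t) and sin(2t) gives A = 21/116, B = 49/116, so q_p = 21*cos(2*t)/116 + 49*sin(2*t)/116.
General solution: q = 21*cos(2*t)/116 + 49*sin(2*t)/116 + C1*exp(-5*t) + C2*exp(-2*t).
Apply the initial conditions: q(0) = 21/116 + C1 + C2 = 4 and q'(0) = 49/58 - 5*C1 - 2*C2 = 5. Solving gives C1 = -114/29, C2 = 31/4.

q = -114*exp(-5*t)/29 + 21*cos(2*t)/116 + 31*exp(-2*t)/4 + 49*sin(2*t)/116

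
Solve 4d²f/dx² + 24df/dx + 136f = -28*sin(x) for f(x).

Divide through by 4: f'' + 6f' + 34f = -7*sin(x).
Characteristic equation r² + 6r + 34 = 0 has discriminant (6)² - 4·(34) = -100 < 0, so r = -3 ± 5i.
Hence f_h = C1*cos(5*x)*exp(-3*x) + C2*exp(-3*x)*sin(5*x).
Try f_p = A*cos(x) + B*sin(x). Substituting and equating the coefficients of cos(x) and sin(x) gives A = 14/375, B = -77/375, so f_p = -77*sin(x)/375 + 14*cos(x)/375.

f = -77*sin(x)/375 + 14*cos(x)/375 + C1*cos(5*x)*exp(-3*x) + C2*exp(-3*x)*sin(5*x)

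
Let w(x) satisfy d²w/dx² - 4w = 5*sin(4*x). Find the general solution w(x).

w = -sin(4*x)/4 + C1*exp(2*x) + C2*exp(-2*x)

Characteristic equation r² - 4 = 0 factors as (r - 2)(r + 2) = 0, so r = 2, -2.
Hence w_h = C1*exp(2*x) + C2*exp(-2*x).
Try w_p = A*cos(4*x) + B*sin(4*x). Substituting and equating the coefficients of cos(4x) and sin(4x) gives A = 0, B = -1/4, so w_p = -sin(4*x)/4.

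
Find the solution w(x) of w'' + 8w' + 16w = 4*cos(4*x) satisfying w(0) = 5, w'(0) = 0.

Characteristic equation r² + 8r + 16 = 0 has discriminant (8)² - 4·(16) = 0, so r = -4 is a repeated root.
Hence w_h = (C1 + C2*x)*exp(-4*x).
Try w_p = A*cos(4*x) + B*sin(4*x). Substituting and equating the coefficients of cos(4x) and sin(4x) gives A = 0, B = 1/8, so w_p = sin(4*x)/8.
General solution: w = sin(4*x)/8 + C1*exp(-4*x) + C2*x*exp(-4*x).
Apply the initial conditions: w(0) = C1 = 5 and w'(0) = 1/2 + C2 - 4*C1 = 0. Solving gives C1 = 5, C2 = 39/2.

w = 5*exp(-4*x) + sin(4*x)/8 + 39*x*exp(-4*x)/2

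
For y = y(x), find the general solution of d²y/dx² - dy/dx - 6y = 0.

Characteristic equation r² - r - 6 = 0 factors as (r + 2)(r - 3) = 0, so r = -2, 3.
Hence y_h = C1*exp(-2*x) + C2*exp(3*x).

y = C1*exp(-2*x) + C2*exp(3*x)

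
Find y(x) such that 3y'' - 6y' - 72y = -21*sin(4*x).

Divide through by 3: y'' - 2y' - 24y = -7*sin(4*x).
Characteristic equation r² - 2r - 24 = 0 factors as (r + 4)(r - 6) = 0, so r = -4, 6.
Hence y_h = C1*exp(-4*x) + C2*exp(6*x).
Try y_p = A*cos(4*x) + B*sin(4*x). Substituting and equating the coefficients of cos(4x) and sin(4x) gives A = -7/208, B = 35/208, so y_p = -7*cos(4*x)/208 + 35*sin(4*x)/208.

y = -7*cos(4*x)/208 + 35*sin(4*x)/208 + C1*exp(-4*x) + C2*exp(6*x)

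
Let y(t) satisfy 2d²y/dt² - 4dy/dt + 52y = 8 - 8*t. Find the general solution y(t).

y = 24/169 - 2*t/13 + C1*cos(5*t)*exp(t) + C2*exp(t)*sin(5*t)

Divide through by 2: y'' - 2y' + 26y = 4 - 4*t.
Characteristic equation r² - 2r + 26 = 0 has discriminant (-2)² - 4·(26) = -100 < 0, so r = 1 ± 5i.
Hence y_h = C1*cos(5*t)*exp(t) + C2*exp(t)*sin(5*t).
For the particular solution try y_p = A0 + A1*t. Substituting and matching coefficients of each power of t gives A0 = 24/169, A1 = -2/13, so y_p = 24/169 - 2*t/13.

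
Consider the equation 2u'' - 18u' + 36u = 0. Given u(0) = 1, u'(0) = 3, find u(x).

Divide through by 2: u'' - 9u' + 18u = 0.
Characteristic equation r² - 9r + 18 = 0 factors as (r - 3)(r - 6) = 0, so r = 3, 6.
Hence u_h = C1*exp(3*x) + C2*exp(6*x).
Apply the initial conditions: u(0) = C1 + C2 = 1 and u'(0) = 3*C1 + 6*C2 = 3. Solving gives C1 = 1, C2 = 0.

u = exp(3*x)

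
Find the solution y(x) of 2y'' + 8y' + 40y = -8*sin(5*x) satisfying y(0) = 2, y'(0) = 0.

y = 4*sin(5*x)/85 + 16*cos(5*x)/85 + 72*exp(-2*x)*sin(4*x)/85 + 154*cos(4*x)*exp(-2*x)/85

Divide through by 2: y'' + 4y' + 20y = -4*sin(5*x).
Characteristic equation r² + 4r + 20 = 0 has discriminant (4)² - 4·(20) = -64 < 0, so r = -2 ± 4i.
Hence y_h = C1*cos(4*x)*exp(-2*x) + C2*exp(-2*x)*sin(4*x).
Try y_p = A*cos(5*x) + B*sin(5*x). Substituting and equating the coefficients of cos(5x) and sin(5x) gives A = 16/85, B = 4/85, so y_p = 4*sin(5*x)/85 + 16*cos(5*x)/85.
General solution: y = 4*sin(5*x)/85 + 16*cos(5*x)/85 + C1*cos(4*x)*exp(-2*x) + C2*exp(-2*x)*sin(4*x).
Apply the initial conditions: y(0) = 16/85 + C1 = 2 and y'(0) = 4/17 - 2*C1 + 4*C2 = 0. Solving gives C1 = 154/85, C2 = 72/85.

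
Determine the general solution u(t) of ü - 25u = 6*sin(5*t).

Characteristic equation r² - 25 = 0 factors as (r + 5)(r - 5) = 0, so r = -5, 5.
Hence u_h = C1*exp(-5*t) + C2*exp(5*t).
Try u_p = A*cos(5*t) + B*sin(5*t). Substituting and equating the coefficients of cos(5t) and sin(5t) gives A = 0, B = -3/25, so u_p = -3*sin(5*t)/25.

u = -3*sin(5*t)/25 + C1*exp(-5*t) + C2*exp(5*t)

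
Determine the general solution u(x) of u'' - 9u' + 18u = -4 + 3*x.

Characteristic equation r² - 9r + 18 = 0 factors as (r - 3)(r - 6) = 0, so r = 3, 6.
Hence u_h = C1*exp(3*x) + C2*exp(6*x).
For the particular solution try u_p = A0 + A1*x. Substituting and matching coefficients of each power of x gives A0 = -5/36, A1 = 1/6, so u_p = -5/36 + x/6.

u = -5/36 + x/6 + C1*exp(3*x) + C2*exp(6*x)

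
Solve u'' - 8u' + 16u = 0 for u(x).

Characteristic equation r² - 8r + 16 = 0 has discriminant (-8)² - 4·(16) = 0, so r = 4 is a repeated root.
Hence u_h = (C1 + C2*x)*exp(4*x).

u = C1*exp(4*x) + C2*x*exp(4*x)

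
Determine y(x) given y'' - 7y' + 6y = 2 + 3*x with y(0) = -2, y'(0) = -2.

y = 11/12 + x/2 - 3*exp(x) + exp(6*x)/12

Characteristic equation r² - 7r + 6 = 0 factors as (r - 1)(r - 6) = 0, so r = 1, 6.
Hence y_h = C1*exp(x) + C2*exp(6*x).
For the particular solution try y_p = A0 + A1*x. Substituting and matching coefficients of each power of x gives A0 = 11/12, A1 = 1/2, so y_p = 11/12 + x/2.
General solution: y = 11/12 + x/2 + C1*exp(x) + C2*exp(6*x).
Apply the initial conditions: y(0) = 11/12 + C1 + C2 = -2 and y'(0) = 1/2 + C1 + 6*C2 = -2. Solving gives C1 = -3, C2 = 1/12.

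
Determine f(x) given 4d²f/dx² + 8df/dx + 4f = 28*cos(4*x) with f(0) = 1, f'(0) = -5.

f = -105*cos(4*x)/289 + 56*sin(4*x)/289 + 394*exp(-x)/289 - 75*x*exp(-x)/17

Divide through by 4: f'' + 2f' + f = 7*cos(4*x).
Characteristic equation r² + 2r + 1 = 0 has discriminant (2)² - 4·(1) = 0, so r = -1 is a repeated root.
Hence f_h = (C1 + C2*x)*exp(-x).
Try f_p = A*cos(4*x) + B*sin(4*x). Substituting and equating the coefficients of cos(4x) and sin(4x) gives A = -105/289, B = 56/289, so f_p = -105*cos(4*x)/289 + 56*sin(4*x)/289.
General solution: f = -105*cos(4*x)/289 + 56*sin(4*x)/289 + C1*exp(-x) + C2*x*exp(-x).
Apply the initial conditions: f(0) = -105/289 + C1 = 1 and f'(0) = 224/289 + C2 - C1 = -5. Solving gives C1 = 394/289, C2 = -75/17.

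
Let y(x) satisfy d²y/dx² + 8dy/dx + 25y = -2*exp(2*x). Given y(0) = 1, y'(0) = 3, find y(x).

Characteristic equation r² + 8r + 25 = 0 has discriminant (8)² - 4·(25) = -36 < 0, so r = -4 ± 3i.
Hence y_h = C1*cos(3*x)*exp(-4*x) + C2*exp(-4*x)*sin(3*x).
Try y_p = A*exp(2*x). Substituting into the equation and dividing by exp(2*x) gives A = -2/45, so y_p = -2*exp(2*x)/45.
General solution: y = -2*exp(2*x)/45 + C1*cos(3*x)*exp(-4*x) + C2*exp(-4*x)*sin(3*x).
Apply the initial conditions: y(0) = -2/45 + C1 = 1 and y'(0) = -4/45 - 4*C1 + 3*C2 = 3. Solving gives C1 = 47/45, C2 = 109/45.

y = -2*exp(2*x)/45 + 47*cos(3*x)*exp(-4*x)/45 + 109*exp(-4*x)*sin(3*x)/45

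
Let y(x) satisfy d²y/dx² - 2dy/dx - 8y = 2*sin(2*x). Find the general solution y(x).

y = -3*sin(2*x)/20 + cos(2*x)/20 + C1*exp(-2*x) + C2*exp(4*x)

Characteristic equation r² - 2r - 8 = 0 factors as (r + 2)(r - 4) = 0, so r = -2, 4.
Hence y_h = C1*exp(-2*x) + C2*exp(4*x).
Try y_p = A*cos(2*x) + B*sin(2*x). Substituting and equating the coefficients of cos(2x) and sin(2x) gives A = 1/20, B = -3/20, so y_p = -3*sin(2*x)/20 + cos(2*x)/20.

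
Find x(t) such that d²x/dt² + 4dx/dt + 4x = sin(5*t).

x = -21*sin(5*t)/841 - 20*cos(5*t)/841 + C1*exp(-2*t) + C2*t*exp(-2*t)

Characteristic equation r² + 4r + 4 = 0 has discriminant (4)² - 4·(4) = 0, so r = -2 is a repeated root.
Hence x_h = (C1 + C2*t)*exp(-2*t).
Try x_p = A*cos(5*t) + B*sin(5*t). Substituting and equating the coefficients of cos(5t) and sin(5t) gives A = -20/841, B = -21/841, so x_p = -21*sin(5*t)/841 - 20*cos(5*t)/841.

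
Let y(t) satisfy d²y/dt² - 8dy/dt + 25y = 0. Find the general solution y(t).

y = C1*cos(3*t)*exp(4*t) + C2*exp(4*t)*sin(3*t)

Characteristic equation r² - 8r + 25 = 0 has discriminant (-8)² - 4·(25) = -36 < 0, so r = 4 ± 3i.
Hence y_h = C1*cos(3*t)*exp(4*t) + C2*exp(4*t)*sin(3*t).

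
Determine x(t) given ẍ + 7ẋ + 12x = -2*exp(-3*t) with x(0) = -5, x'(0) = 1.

Characteristic equation r² + 7r + 12 = 0 factors as (r + 3)(r + 4) = 0, so r = -3, -4.
Hence x_h = C1*exp(-3*t) + C2*exp(-4*t).
Since exp(-3*t) solves the homogeneous equation (r = -3 is a root of multiplicity 1), multiply the trial by t. Try x_p = A*t*exp(-3*t). Substituting into the equation and dividing by exp(-3*t) gives A = -2, so x_p = -2*t*exp(-3*t).
General solution: x = C1*exp(-3*t) + C2*exp(-4*t) - 2*t*exp(-3*t).
Apply the initial conditions: x(0) = C1 + C2 = -5 and x'(0) = -2 - 4*C2 - 3*C1 = 1. Solving gives C1 = -17, C2 = 12.

x = -17*exp(-3*t) + 12*exp(-4*t) - 2*t*exp(-3*t)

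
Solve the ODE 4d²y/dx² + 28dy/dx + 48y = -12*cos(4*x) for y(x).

y = -21*sin(4*x)/200 + 3*cos(4*x)/200 + C1*exp(-3*x) + C2*exp(-4*x)

Divide through by 4: y'' + 7y' + 12y = -3*cos(4*x).
Characteristic equation r² + 7r + 12 = 0 factors as (r + 3)(r + 4) = 0, so r = -3, -4.
Hence y_h = C1*exp(-3*x) + C2*exp(-4*x).
Try y_p = A*cos(4*x) + B*sin(4*x). Substituting and equating the coefficients of cos(4x) and sin(4x) gives A = 3/200, B = -21/200, so y_p = -21*sin(4*x)/200 + 3*cos(4*x)/200.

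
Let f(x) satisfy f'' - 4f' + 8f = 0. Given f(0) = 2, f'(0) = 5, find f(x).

Characteristic equation r² - 4r + 8 = 0 has discriminant (-4)² - 4·(8) = -16 < 0, so r = 2 ± 2i.
Hence f_h = C1*cos(2*x)*exp(2*x) + C2*exp(2*x)*sin(2*x).
Apply the initial conditions: f(0) = C1 = 2 and f'(0) = 2*C1 + 2*C2 = 5. Solving gives C1 = 2, C2 = 1/2.

f = exp(2*x)*sin(2*x)/2 + 2*cos(2*x)*exp(2*x)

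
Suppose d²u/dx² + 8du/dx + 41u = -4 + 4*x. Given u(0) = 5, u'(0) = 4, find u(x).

Characteristic equation r² + 8r + 41 = 0 has discriminant (8)² - 4·(41) = -100 < 0, so r = -4 ± 5i.
Hence u_h = C1*cos(5*x)*exp(-4*x) + C2*exp(-4*x)*sin(5*x).
For the particular solution try u_p = A0 + A1*x. Substituting and matching coefficients of each power of x gives A0 = -196/1681, A1 = 4/41, so u_p = -196/1681 + 4*x/41.
General solution: u = -196/1681 + 4*x/41 + C1*cos(5*x)*exp(-4*x) + C2*exp(-4*x)*sin(5*x).
Apply the initial conditions: u(0) = -196/1681 + C1 = 5 and u'(0) = 4/41 - 4*C1 + 5*C2 = 4. Solving gives C1 = 8601/1681, C2 = 40964/8405.

u = -196/1681 + 4*x/41 + 8601*cos(5*x)*exp(-4*x)/1681 + 40964*exp(-4*x)*sin(5*x)/8405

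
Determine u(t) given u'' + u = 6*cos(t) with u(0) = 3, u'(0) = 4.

Characteristic equation r² + 1 = 0 has discriminant (0)² - 4·(1) = -4 < 0, so r = ± i.
Hence u_h = C1*cos(t) + C2*sin(t).
Since ±1i are characteristic roots, multiply the trial by t. Try u_p = t*(A*cos(t) + B*sin(t)). Substituting and equating the coefficients of cos(t) and sin(t) gives A = 0, B = 3, so u_p = 3*t*sin(t).
General solution: u = C1*cos(t) + C2*sin(t) + 3*t*sin(t).
Apply the initial conditions: u(0) = C1 = 3 and u'(0) = C2 = 4. Solving gives C1 = 3, C2 = 4.

u = 3*cos(t) + 4*sin(t) + 3*t*sin(t)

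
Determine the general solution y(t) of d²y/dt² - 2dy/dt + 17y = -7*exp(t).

Characteristic equation r² - 2r + 17 = 0 has discriminant (-2)² - 4·(17) = -64 < 0, so r = 1 ± 4i.
Hence y_h = C1*cos(4*t)*exp(t) + C2*exp(t)*sin(4*t).
Try y_p = A*exp(t). Substituting into the equation and dividing by exp(t) gives A = -7/16, so y_p = -7*exp(t)/16.

y = -7*exp(t)/16 + C1*cos(4*t)*exp(t) + C2*exp(t)*sin(4*t)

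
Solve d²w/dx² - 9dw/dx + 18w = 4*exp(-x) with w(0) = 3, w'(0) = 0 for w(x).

w = -59*exp(6*x)/21 + exp(-x)/7 + 17*exp(3*x)/3

Characteristic equation r² - 9r + 18 = 0 factors as (r - 6)(r - 3) = 0, so r = 6, 3.
Hence w_h = C1*exp(6*x) + C2*exp(3*x).
Try w_p = A*exp(-x). Substituting into the equation and dividing by exp(-x) gives A = 1/7, so w_p = exp(-x)/7.
General solution: w = exp(-x)/7 + C1*exp(6*x) + C2*exp(3*x).
Apply the initial conditions: w(0) = 1/7 + C1 + C2 = 3 and w'(0) = -1/7 + 3*C2 + 6*C1 = 0. Solving gives C1 = -59/21, C2 = 17/3.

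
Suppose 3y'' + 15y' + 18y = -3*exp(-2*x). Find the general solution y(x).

y = C1*exp(-3*x) + C2*exp(-2*x) - x*exp(-2*x)

Divide through by 3: y'' + 5y' + 6y = -exp(-2*x).
Characteristic equation r² + 5r + 6 = 0 factors as (r + 3)(r + 2) = 0, so r = -3, -2.
Hence y_h = C1*exp(-3*x) + C2*exp(-2*x).
Since exp(-2*x) solves the homogeneous equation (r = -2 is a root of multiplicity 1), multiply the trial by x. Try y_p = A*x*exp(-2*x). Substituting into the equation and dividing by exp(-2*x) gives A = -1, so y_p = -x*exp(-2*x).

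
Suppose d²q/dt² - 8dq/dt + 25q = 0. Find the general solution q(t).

Characteristic equation r² - 8r + 25 = 0 has discriminant (-8)² - 4·(25) = -36 < 0, so r = 4 ± 3i.
Hence q_h = C1*cos(3*t)*exp(4*t) + C2*exp(4*t)*sin(3*t).

q = C1*cos(3*t)*exp(4*t) + C2*exp(4*t)*sin(3*t)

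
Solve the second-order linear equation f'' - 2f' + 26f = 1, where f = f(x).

Characteristic equation r² - 2r + 26 = 0 has discriminant (-2)² - 4·(26) = -100 < 0, so r = 1 ± 5i.
Hence f_h = C1*cos(5*x)*exp(x) + C2*exp(x)*sin(5*x).
For the particular solution try f_p = A0. Substituting and matching coefficients of each power of x gives A0 = 1/26, so f_p = 1/26.

f = 1/26 + C1*cos(5*x)*exp(x) + C2*exp(x)*sin(5*x)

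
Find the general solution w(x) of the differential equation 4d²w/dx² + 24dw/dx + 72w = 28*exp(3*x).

Divide through by 4: w'' + 6w' + 18w = 7*exp(3*x).
Characteristic equation r² + 6r + 18 = 0 has discriminant (6)² - 4·(18) = -36 < 0, so r = -3 ± 3i.
Hence w_h = C1*cos(3*x)*exp(-3*x) + C2*exp(-3*x)*sin(3*x).
Try w_p = A*exp(3*x). Substituting into the equation and dividing by exp(3*x) gives A = 7/45, so w_p = 7*exp(3*x)/45.

w = 7*exp(3*x)/45 + C1*cos(3*x)*exp(-3*x) + C2*exp(-3*x)*sin(3*x)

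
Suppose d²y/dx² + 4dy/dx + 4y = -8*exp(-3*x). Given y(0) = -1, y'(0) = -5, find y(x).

y = -8*exp(-3*x) + 7*exp(-2*x) - 15*x*exp(-2*x)

Characteristic equation r² + 4r + 4 = 0 has discriminant (4)² - 4·(4) = 0, so r = -2 is a repeated root.
Hence y_h = (C1 + C2*x)*exp(-2*x).
Try y_p = A*exp(-3*x). Substituting into the equation and dividing by exp(-3*x) gives A = -8, so y_p = -8*exp(-3*x).
General solution: y = -8*exp(-3*x) + C1*exp(-2*x) + C2*x*exp(-2*x).
Apply the initial conditions: y(0) = -8 + C1 = -1 and y'(0) = 24 + C2 - 2*C1 = -5. Solving gives C1 = 7, C2 = -15.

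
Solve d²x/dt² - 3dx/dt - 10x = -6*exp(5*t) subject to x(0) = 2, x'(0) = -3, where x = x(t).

Characteristic equation r² - 3r - 10 = 0 factors as (r - 5)(r + 2) = 0, so r = 5, -2.
Hence x_h = C1*exp(5*t) + C2*exp(-2*t).
Since exp(5*t) solves the homogeneous equation (r = 5 is a root of multiplicity 1), multiply the trial by t. Try x_p = A*t*exp(5*t). Substituting into the equation and dividing by exp(5*t) gives A = -6/7, so x_p = -6*t*exp(5*t)/7.
General solution: x = C1*exp(5*t) + C2*exp(-2*t) - 6*t*exp(5*t)/7.
Apply the initial conditions: x(0) = C1 + C2 = 2 and x'(0) = -6/7 - 2*C2 + 5*C1 = -3. Solving gives C1 = 13/49, C2 = 85/49.

x = 13*exp(5*t)/49 + 85*exp(-2*t)/49 - 6*t*exp(5*t)/7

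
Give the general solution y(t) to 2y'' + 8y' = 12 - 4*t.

Divide through by 2: y'' + 4y' = 6 - 2*t.
Characteristic equation r² + 4r = 0 factors as (r + 4)r = 0, so r = -4, 0.
Hence y_h = C1*exp(-4*t) + C2.
Since 0 is a characteristic root (multiplicity 1), multiply the polynomial trial by t: try y_p = t*(A0 + A1*t). Substituting and matching coefficients of each power of t gives A0 = 13/8, A1 = -1/4, so y_p = -t^2/4 + 13*t/8.

y = C2 - t**2/4 + 13*t/8 + C1*exp(-4*t)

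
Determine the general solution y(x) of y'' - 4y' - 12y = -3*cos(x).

y = 12*sin(x)/185 + 39*cos(x)/185 + C1*exp(6*x) + C2*exp(-2*x)

Characteristic equation r² - 4r - 12 = 0 factors as (r - 6)(r + 2) = 0, so r = 6, -2.
Hence y_h = C1*exp(6*x) + C2*exp(-2*x).
Try y_p = A*cos(x) + B*sin(x). Substituting and equating the coefficients of cos(x) and sin(x) gives A = 39/185, B = 12/185, so y_p = 12*sin(x)/185 + 39*cos(x)/185.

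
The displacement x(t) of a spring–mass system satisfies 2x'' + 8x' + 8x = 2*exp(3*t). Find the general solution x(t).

x = exp(3*t)/25 + C1*exp(-2*t) + C2*t*exp(-2*t)

Divide through by 2: x'' + 4x' + 4x = exp(3*t).
Characteristic equation r² + 4r + 4 = 0 has discriminant (4)² - 4·(4) = 0, so r = -2 is a repeated root.
Hence x_h = (C1 + C2*t)*exp(-2*t).
Try x_p = A*exp(3*t). Substituting into the equation and dividing by exp(3*t) gives A = 1/25, so x_p = exp(3*t)/25.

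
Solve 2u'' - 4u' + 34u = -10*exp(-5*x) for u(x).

u = -5*exp(-5*x)/52 + C1*cos(4*x)*exp(x) + C2*exp(x)*sin(4*x)

Divide through by 2: u'' - 2u' + 17u = -5*exp(-5*x).
Characteristic equation r² - 2r + 17 = 0 has discriminant (-2)² - 4·(17) = -64 < 0, so r = 1 ± 4i.
Hence u_h = C1*cos(4*x)*exp(x) + C2*exp(x)*sin(4*x).
Try u_p = A*exp(-5*x). Substituting into the equation and dividing by exp(-5*x) gives A = -5/52, so u_p = -5*exp(-5*x)/52.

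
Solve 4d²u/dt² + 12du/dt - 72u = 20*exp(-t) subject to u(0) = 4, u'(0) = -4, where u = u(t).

u = -exp(-t)/4 + 17*exp(-6*t)/9 + 85*exp(3*t)/36

Divide through by 4: u'' + 3u' - 18u = 5*exp(-t).
Characteristic equation r² + 3r - 18 = 0 factors as (r - 3)(r + 6) = 0, so r = 3, -6.
Hence u_h = C1*exp(3*t) + C2*exp(-6*t).
Try u_p = A*exp(-t). Substituting into the equation and dividing by exp(-t) gives A = -1/4, so u_p = -exp(-t)/4.
General solution: u = -exp(-t)/4 + C1*exp(3*t) + C2*exp(-6*t).
Apply the initial conditions: u(0) = -1/4 + C1 + C2 = 4 and u'(0) = 1/4 - 6*C2 + 3*C1 = -4. Solving gives C1 = 85/36, C2 = 17/9.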